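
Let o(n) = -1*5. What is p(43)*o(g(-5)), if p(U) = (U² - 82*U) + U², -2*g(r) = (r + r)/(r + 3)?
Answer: -860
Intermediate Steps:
g(r) = -r/(3 + r) (g(r) = -(r + r)/(2*(r + 3)) = -2*r/(2*(3 + r)) = -r/(3 + r))
o(n) = -5
p(U) = -82*U + 2*U²
p(43)*o(g(-5)) = (2*43*(-41 + 43))*(-5) = (2*43*2)*(-5) = 172*(-5) = -860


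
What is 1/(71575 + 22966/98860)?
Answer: 49430/3537963733 ≈ 1.3971e-5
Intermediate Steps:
1/(71575 + 22966/98860) = 1/(71575 + 22966*(1/98860)) = 1/(71575 + 11483/49430) = 1/(3537963733/49430) = 49430/3537963733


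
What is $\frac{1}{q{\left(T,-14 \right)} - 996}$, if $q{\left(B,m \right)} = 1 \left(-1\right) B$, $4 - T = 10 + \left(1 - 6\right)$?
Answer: $- \frac{1}{995} \approx -0.001005$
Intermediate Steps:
$T = -1$ ($T = 4 - \left(10 + \left(1 - 6\right)\right) = 4 - \left(10 - 5\right) = 4 - 5 = -1$)
$q{\left(B,m \right)} = - B$
$\frac{1}{q{\left(T,-14 \right)} - 996} = \frac{1}{\left(-1\right) \left(-1\right) - 996} = \frac{1}{1 - 996} = \frac{1}{-995} = - \frac{1}{995}$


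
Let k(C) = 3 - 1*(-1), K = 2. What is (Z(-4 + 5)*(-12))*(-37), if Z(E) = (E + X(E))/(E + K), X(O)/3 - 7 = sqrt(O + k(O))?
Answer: 3256 + 444*sqrt(5) ≈ 4248.8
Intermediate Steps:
k(C) = 4 (k(C) = 3 + 1 = 4)
X(O) = 21 + 3*sqrt(4 + O) (X(O) = 21 + 3*sqrt(O + 4) = 21 + 3*sqrt(4 + O))
Z(E) = (21 + E + 3*sqrt(4 + E))/(2 + E) (Z(E) = (E + (21 + 3*sqrt(4 + E)))/(E + 2) = (21 + E + 3*sqrt(4 + E))/(2 + E))
(Z(-4 + 5)*(-12))*(-37) = (((21 + (-4 + 5) + 3*sqrt(4 + (-4 + 5)))/(2 + (-4 + 5)))*(-12))*(-37) = (((21 + 1 + 3*sqrt(4 + 1))/(2 + 1))*(-12))*(-37) = (((21 + 1 + 3*sqrt(5))/3)*(-12))*(-37) = (((22 + 3*sqrt(5))/3)*(-12))*(-37) = ((22/3 + sqrt(5))*(-12))*(-37) = (-88 - 12*sqrt(5))*(-37) = 3256 + 444*sqrt(5)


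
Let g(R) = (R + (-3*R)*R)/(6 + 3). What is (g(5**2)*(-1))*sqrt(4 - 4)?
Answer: 0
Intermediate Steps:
g(R) = -R**2/3 + R/9 (g(R) = (R - 3*R**2)/9 = (R - 3*R**2)*(1/9) = -R**2/3 + R/9)
(g(5**2)*(-1))*sqrt(4 - 4) = (((1/9)*5**2*(1 - 3*5**2))*(-1))*sqrt(4 - 4) = (((1/9)*25*(1 - 3*25))*(-1))*sqrt(0) = (((1/9)*25*(1 - 75))*(-1))*0 = (((1/9)*25*(-74))*(-1))*0 = -1850/9*(-1)*0 = (1850/9)*0 = 0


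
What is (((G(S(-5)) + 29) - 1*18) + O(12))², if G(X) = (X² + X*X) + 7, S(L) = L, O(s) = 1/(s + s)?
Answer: 2666689/576 ≈ 4629.7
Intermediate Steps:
O(s) = 1/(2*s)
G(X) = 7 + 2*X² (G(X) = (X² + X²) + 7 = 2*X² + 7 = 7 + 2*X²)
(((G(S(-5)) + 29) - 1*18) + O(12))² = ((((7 + 2*(-5)²) + 29) - 1*18) + (½)/12)² = ((((7 + 2*25) + 29) - 18) + (½)*(1/12))² = ((((7 + 50) + 29) - 18) + 1/24)² = (((57 + 29) - 18) + 1/24)² = ((86 - 18) + 1/24)² = (68 + 1/24)² = (1633/24)² = 2666689/576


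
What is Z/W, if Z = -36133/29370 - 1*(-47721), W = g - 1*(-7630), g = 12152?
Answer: 1401529637/580997340 ≈ 2.4123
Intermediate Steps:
W = 19782 (W = 12152 - 1*(-7630) = 12152 + 7630 = 19782)
Z = 1401529637/29370 (Z = -36133*1/29370 + 47721 = -36133/29370 + 47721 = 1401529637/29370 ≈ 47720.)
Z/W = (1401529637/29370)/19782 = (1401529637/29370)*(1/19782) = 1401529637/580997340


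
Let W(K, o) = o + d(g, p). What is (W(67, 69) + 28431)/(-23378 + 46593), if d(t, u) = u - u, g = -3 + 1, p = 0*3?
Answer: 5700/4643 ≈ 1.2277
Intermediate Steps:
p = 0
g = -2
d(t, u) = 0
W(K, o) = o (W(K, o) = o + 0 = o)
(W(67, 69) + 28431)/(-23378 + 46593) = (69 + 28431)/(-23378 + 46593) = 28500/23215 = 28500*(1/23215) = 5700/4643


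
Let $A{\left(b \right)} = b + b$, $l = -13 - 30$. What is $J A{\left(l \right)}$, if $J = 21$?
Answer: $-1806$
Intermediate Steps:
$l = -43$ ($l = -13 - 30 = -43$)
$A{\left(b \right)} = 2 b$
$J A{\left(l \right)} = 21 \cdot 2 \left(-43\right) = 21 \left(-86\right) = -1806$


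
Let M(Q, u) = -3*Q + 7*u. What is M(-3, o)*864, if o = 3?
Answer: 25920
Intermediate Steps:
M(-3, o)*864 = (-3*(-3) + 7*3)*864 = (9 + 21)*864 = 30*864 = 25920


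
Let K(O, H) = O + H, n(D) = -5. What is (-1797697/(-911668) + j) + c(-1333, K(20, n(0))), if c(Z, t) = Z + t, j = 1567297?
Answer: 1427654740669/911668 ≈ 1.5660e+6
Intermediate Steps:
K(O, H) = H + O
(-1797697/(-911668) + j) + c(-1333, K(20, n(0))) = (-1797697/(-911668) + 1567297) + (-1333 + (-5 + 20)) = (-1797697*(-1/911668) + 1567297) + (-1333 + 15) = (1797697/911668 + 1567297) - 1318 = 1428856319093/911668 - 1318 = 1427654740669/911668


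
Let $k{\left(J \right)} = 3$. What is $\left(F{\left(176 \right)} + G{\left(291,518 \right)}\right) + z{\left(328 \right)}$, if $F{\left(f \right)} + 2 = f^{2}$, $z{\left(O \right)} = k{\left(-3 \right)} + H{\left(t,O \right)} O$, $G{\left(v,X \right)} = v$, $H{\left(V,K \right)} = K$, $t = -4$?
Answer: $138852$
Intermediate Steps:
$z{\left(O \right)} = 3 + O^{2}$ ($z{\left(O \right)} = 3 + O O = 3 + O^{2}$)
$F{\left(f \right)} = -2 + f^{2}$
$\left(F{\left(176 \right)} + G{\left(291,518 \right)}\right) + z{\left(328 \right)} = \left(\left(-2 + 176^{2}\right) + 291\right) + \left(3 + 328^{2}\right) = \left(\left(-2 + 30976\right) + 291\right) + \left(3 + 107584\right) = \left(30974 + 291\right) + 107587 = 31265 + 107587 = 138852$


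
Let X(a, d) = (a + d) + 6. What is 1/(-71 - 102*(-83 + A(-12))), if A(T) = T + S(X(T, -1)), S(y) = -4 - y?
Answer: 1/9313 ≈ 0.00010738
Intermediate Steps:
X(a, d) = 6 + a + d
A(T) = -9 (A(T) = T + (-4 - (6 + T - 1)) = T + (-4 - (5 + T)) = T + (-4 + (-5 - T)) = T + (-9 - T) = -9)
1/(-71 - 102*(-83 + A(-12))) = 1/(-71 - 102*(-83 - 9)) = 1/(-71 - 102*(-92)) = 1/(-71 + 9384) = 1/9313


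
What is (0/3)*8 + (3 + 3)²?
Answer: 36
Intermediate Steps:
(0/3)*8 + (3 + 3)² = (0*(⅓))*8 + 6² = 0*8 + 36 = 0 + 36 = 36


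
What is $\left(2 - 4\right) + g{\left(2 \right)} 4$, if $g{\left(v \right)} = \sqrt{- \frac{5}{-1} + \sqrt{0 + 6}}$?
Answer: $-2 + 4 \sqrt{5 + \sqrt{6}} \approx 8.9175$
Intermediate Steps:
$g{\left(v \right)} = \sqrt{5 + \sqrt{6}}$ ($g{\left(v \right)} = \sqrt{\left(-5\right) \left(-1\right) + \sqrt{6}} = \sqrt{5 + \sqrt{6}}$)
$\left(2 - 4\right) + g{\left(2 \right)} 4 = \left(2 - 4\right) + \sqrt{5 + \sqrt{6}} \cdot 4 = -2 + 4 \sqrt{5 + \sqrt{6}}$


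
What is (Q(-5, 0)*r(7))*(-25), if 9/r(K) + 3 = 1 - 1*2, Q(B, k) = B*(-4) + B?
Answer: 3375/4 ≈ 843.75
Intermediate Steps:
Q(B, k) = -3*B (Q(B, k) = -4*B + B = -3*B)
r(K) = -9/4 (r(K) = 9/(-3 + (1 - 1*2)) = 9/(-3 + (1 - 2)) = 9/(-3 - 1) = 9/(-4) = 9*(-1/4) = -9/4)
(Q(-5, 0)*r(7))*(-25) = (-3*(-5)*(-9/4))*(-25) = (15*(-9/4))*(-25) = -135/4*(-25) = 3375/4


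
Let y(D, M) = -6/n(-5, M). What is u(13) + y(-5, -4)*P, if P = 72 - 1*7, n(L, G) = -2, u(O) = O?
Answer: 208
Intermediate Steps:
y(D, M) = 3 (y(D, M) = -6/(-2) = -6*(-½) = 3)
P = 65 (P = 72 - 7 = 65)
u(13) + y(-5, -4)*P = 13 + 3*65 = 13 + 195 = 208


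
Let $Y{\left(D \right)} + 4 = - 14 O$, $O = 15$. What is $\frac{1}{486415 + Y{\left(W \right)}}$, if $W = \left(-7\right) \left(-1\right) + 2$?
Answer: $\frac{1}{486201} \approx 2.0568 \cdot 10^{-6}$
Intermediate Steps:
$W = 9$ ($W = 7 + 2 = 9$)
$Y{\left(D \right)} = -214$ ($Y{\left(D \right)} = -4 - 210 = -214$)
$\frac{1}{486415 + Y{\left(W \right)}} = \frac{1}{486415 - 214} = \frac{1}{486201}$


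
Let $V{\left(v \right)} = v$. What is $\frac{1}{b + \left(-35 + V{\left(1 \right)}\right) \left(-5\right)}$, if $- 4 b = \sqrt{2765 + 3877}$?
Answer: $\frac{1360}{227879} + \frac{18 \sqrt{82}}{227879} \approx 0.0066834$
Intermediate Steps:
$b = - \frac{9 \sqrt{82}}{4}$ ($b = - \frac{\sqrt{2765 + 3877}}{4} = - \frac{\sqrt{6642}}{4} = - \frac{9 \sqrt{82}}{4} \approx -20.375$)
$\frac{1}{b + \left(-35 + V{\left(1 \right)}\right) \left(-5\right)} = \frac{1}{- \frac{9 \sqrt{82}}{4} + \left(-35 + 1\right) \left(-5\right)} = \frac{1}{- \frac{9 \sqrt{82}}{4} - -170} = \frac{1}{- \frac{9 \sqrt{82}}{4} + 170} = \frac{1}{170 - \frac{9 \sqrt{82}}{4}}$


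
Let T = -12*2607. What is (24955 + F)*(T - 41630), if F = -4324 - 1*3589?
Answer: -1242600388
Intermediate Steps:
F = -7913 (F = -4324 - 3589 = -7913)
T = -31284
(24955 + F)*(T - 41630) = (24955 - 7913)*(-31284 - 41630) = 17042*(-72914) = -1242600388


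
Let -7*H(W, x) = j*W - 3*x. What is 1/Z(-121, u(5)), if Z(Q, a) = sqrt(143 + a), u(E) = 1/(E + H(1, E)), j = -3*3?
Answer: sqrt(124549)/4222 ≈ 0.083590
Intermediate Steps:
j = -9
H(W, x) = 3*x/7 + 9*W/7 (H(W, x) = -(-9*W - 3*x)/7 = 3*x/7 + 9*W/7)
u(E) = 1/(9/7 + 10*E/7) (u(E) = 1/(E + (3*E/7 + (9/7)*1)) = 1/(E + (3*E/7 + 9/7)) = 1/(E + (9/7 + 3*E/7)) = 1/(9/7 + 10*E/7))
1/Z(-121, u(5)) = 1/(sqrt(143 + 7/(9 + 10*5))) = 1/(sqrt(143 + 7/(9 + 50))) = 1/(sqrt(143 + 7/59)) = 1/(sqrt(8444/59)) = 1/(2*sqrt(124549)/59) = sqrt(124549)/4222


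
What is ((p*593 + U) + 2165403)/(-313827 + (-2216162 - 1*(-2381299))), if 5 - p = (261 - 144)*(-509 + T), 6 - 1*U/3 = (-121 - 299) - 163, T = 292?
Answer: -8612906/74345 ≈ -115.85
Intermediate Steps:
U = 1767 (U = 18 - 3*((-121 - 299) - 163) = 18 - 3*(-420 - 163) = 18 - 3*(-583) = 18 + 1749 = 1767)
p = 25394 (p = 5 - (261 - 144)*(-509 + 292) = 5 - 117*(-217) = 5 - 1*(-25389) = 5 + 25389 = 25394)
((p*593 + U) + 2165403)/(-313827 + (-2216162 - 1*(-2381299))) = ((25394*593 + 1767) + 2165403)/(-313827 + (-2216162 - 1*(-2381299))) = ((15058642 + 1767) + 2165403)/(-313827 + (-2216162 + 2381299)) = (15060409 + 2165403)/(-313827 + 165137) = 17225812/(-148690) = 17225812*(-1/148690) = -8612906/74345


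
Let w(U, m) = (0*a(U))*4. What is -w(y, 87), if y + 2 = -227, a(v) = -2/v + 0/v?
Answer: 0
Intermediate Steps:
a(v) = -2/v (a(v) = -2/v + 0 = -2/v)
y = -229 (y = -2 - 227 = -229)
w(U, m) = 0 (w(U, m) = (0*(-2/U))*4 = 0*4 = 0)
-w(y, 87) = -1*0 = 0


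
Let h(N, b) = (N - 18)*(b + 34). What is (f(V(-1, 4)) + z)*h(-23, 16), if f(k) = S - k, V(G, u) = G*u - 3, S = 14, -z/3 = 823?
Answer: 5018400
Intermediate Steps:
z = -2469 (z = -3*823 = -2469)
V(G, u) = -3 + G*u
h(N, b) = (-18 + N)*(34 + b)
f(k) = 14 - k
(f(V(-1, 4)) + z)*h(-23, 16) = ((14 - (-3 - 1*4)) - 2469)*(-612 - 18*16 + 34*(-23) - 23*16) = ((14 - (-3 - 4)) - 2469)*(-612 - 288 - 782 - 368) = ((14 - 1*(-7)) - 2469)*(-2050) = ((14 + 7) - 2469)*(-2050) = (21 - 2469)*(-2050) = -2448*(-2050) = 5018400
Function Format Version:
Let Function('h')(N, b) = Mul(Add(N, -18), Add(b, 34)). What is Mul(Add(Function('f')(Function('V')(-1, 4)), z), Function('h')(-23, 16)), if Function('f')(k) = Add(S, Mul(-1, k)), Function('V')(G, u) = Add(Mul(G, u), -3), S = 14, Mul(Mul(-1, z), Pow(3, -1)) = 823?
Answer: 5018400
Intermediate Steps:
z = -2469 (z = Mul(-3, 823) = -2469)
Function('V')(G, u) = Add(-3, Mul(G, u))
Function('h')(N, b) = Mul(Add(-18, N), Add(34, b))
Function('f')(k) = Add(14, Mul(-1, k))
Mul(Add(Function('f')(Function('V')(-1, 4)), z), Function('h')(-23, 16)) = Mul(Add(Add(14, Mul(-1, Add(-3, Mul(-1, 4)))), -2469), Add(-612, Mul(-18, 16), Mul(34, -23), Mul(-23, 16))) = Mul(Add(Add(14, Mul(-1, Add(-3, -4))), -2469), Add(-612, -288, -782, -368)) = Mul(Add(Add(14, Mul(-1, -7)), -2469), -2050) = Mul(Add(Add(14, 7), -2469), -2050) = Mul(Add(21, -2469), -2050) = Mul(-2448, -2050) = 5018400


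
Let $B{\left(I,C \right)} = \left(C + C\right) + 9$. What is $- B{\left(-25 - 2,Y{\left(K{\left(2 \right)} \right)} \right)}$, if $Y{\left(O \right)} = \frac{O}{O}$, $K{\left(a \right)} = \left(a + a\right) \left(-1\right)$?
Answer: $-11$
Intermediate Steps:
$K{\left(a \right)} = - 2 a$ ($K{\left(a \right)} = 2 a \left(-1\right) = - 2 a$)
$Y{\left(O \right)} = 1$
$B{\left(I,C \right)} = 9 + 2 C$ ($B{\left(I,C \right)} = 2 C + 9 = 9 + 2 C$)
$- B{\left(-25 - 2,Y{\left(K{\left(2 \right)} \right)} \right)} = - (9 + 2 \cdot 1) = - (9 + 2) = \left(-1\right) 11 = -11$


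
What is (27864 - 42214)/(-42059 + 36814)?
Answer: 2870/1049 ≈ 2.7359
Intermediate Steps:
(27864 - 42214)/(-42059 + 36814) = -14350/(-5245) = -14350*(-1/5245) = 2870/1049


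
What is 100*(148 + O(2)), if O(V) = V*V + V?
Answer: 15400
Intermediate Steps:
O(V) = V + V² (O(V) = V² + V = V + V²)
100*(148 + O(2)) = 100*(148 + 2*(1 + 2)) = 100*(148 + 2*3) = 100*(148 + 6) = 100*154 = 15400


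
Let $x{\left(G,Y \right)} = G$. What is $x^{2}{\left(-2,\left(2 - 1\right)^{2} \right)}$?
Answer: $4$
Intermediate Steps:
$x^{2}{\left(-2,\left(2 - 1\right)^{2} \right)} = \left(-2\right)^{2} = 4$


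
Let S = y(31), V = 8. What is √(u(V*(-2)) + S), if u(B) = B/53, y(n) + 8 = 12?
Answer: 14*√53/53 ≈ 1.9230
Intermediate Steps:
y(n) = 4 (y(n) = -8 + 12 = 4)
u(B) = B/53 (u(B) = B*(1/53) = B/53)
S = 4
√(u(V*(-2)) + S) = √((8*(-2))/53 + 4) = √((1/53)*(-16) + 4) = √(-16/53 + 4) = √(196/53) = 14*√53/53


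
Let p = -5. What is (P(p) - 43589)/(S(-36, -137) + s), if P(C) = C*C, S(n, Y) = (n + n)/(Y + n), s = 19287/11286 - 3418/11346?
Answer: -17871578695608/748217431 ≈ -23886.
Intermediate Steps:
s = 3338051/2371314 (s = 19287*(1/11286) - 3418*1/11346 = 2143/1254 - 1709/5673 = 3338051/2371314 ≈ 1.4077)
S(n, Y) = 2*n/(Y + n) (S(n, Y) = (2*n)/(Y + n) = 2*n/(Y + n))
P(C) = C**2
(P(p) - 43589)/(S(-36, -137) + s) = ((-5)**2 - 43589)/(2*(-36)/(-137 - 36) + 3338051/2371314) = (25 - 43589)/(2*(-36)/(-173) + 3338051/2371314) = -43564/(2*(-36)*(-1/173) + 3338051/2371314) = -43564/(72/173 + 3338051/2371314) = -43564/748217431/410237322 = -43564*410237322/748217431 = -17871578695608/748217431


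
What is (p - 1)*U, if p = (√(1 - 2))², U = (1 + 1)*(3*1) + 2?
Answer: -16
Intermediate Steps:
U = 8 (U = 2*3 + 2 = 6 + 2 = 8)
p = -1 (p = (√(-1))² = I² = -1)
(p - 1)*U = (-1 - 1)*8 = -2*8 = -16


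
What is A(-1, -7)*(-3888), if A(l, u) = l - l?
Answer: 0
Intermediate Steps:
A(l, u) = 0
A(-1, -7)*(-3888) = 0*(-3888) = 0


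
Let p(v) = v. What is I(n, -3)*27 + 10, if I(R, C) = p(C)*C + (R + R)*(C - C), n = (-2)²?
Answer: 253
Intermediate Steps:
n = 4
I(R, C) = C² (I(R, C) = C*C + (R + R)*(C - C) = C² + (2*R)*0 = C² + 0 = C²)
I(n, -3)*27 + 10 = (-3)²*27 + 10 = 9*27 + 10 = 243 + 10 = 253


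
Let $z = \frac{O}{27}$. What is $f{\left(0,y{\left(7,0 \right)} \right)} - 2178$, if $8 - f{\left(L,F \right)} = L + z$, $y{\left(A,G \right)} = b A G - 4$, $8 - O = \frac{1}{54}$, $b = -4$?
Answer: $- \frac{3164291}{1458} \approx -2170.3$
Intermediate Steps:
$O = \frac{431}{54}$ ($O = 8 - \frac{1}{54} = \frac{431}{54} \approx 7.9815$)
$z = \frac{431}{1458}$ ($z = \frac{431}{54 \cdot 27} = \frac{431}{54} \cdot \frac{1}{27} = \frac{431}{1458} \approx 0.29561$)
$y{\left(A,G \right)} = -4 - 4 A G$ ($y{\left(A,G \right)} = - 4 A G - 4 = -4 - 4 A G$)
$f{\left(L,F \right)} = \frac{11233}{1458} - L$ ($f{\left(L,F \right)} = 8 - \left(L + \frac{431}{1458}\right) = 8 - \left(\frac{431}{1458} + L\right) = \frac{11233}{1458} - L$)
$f{\left(0,y{\left(7,0 \right)} \right)} - 2178 = \left(\frac{11233}{1458} - 0\right) - 2178 = \left(\frac{11233}{1458} + 0\right) - 2178 = \frac{11233}{1458} - 2178 = - \frac{3164291}{1458}$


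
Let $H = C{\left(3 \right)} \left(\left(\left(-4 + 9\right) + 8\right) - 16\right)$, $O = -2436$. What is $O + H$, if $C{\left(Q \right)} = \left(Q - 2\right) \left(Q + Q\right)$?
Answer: $-2454$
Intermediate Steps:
$C{\left(Q \right)} = 2 Q \left(-2 + Q\right)$ ($C{\left(Q \right)} = \left(-2 + Q\right) 2 Q = 2 Q \left(-2 + Q\right)$)
$H = -18$ ($H = 2 \cdot 3 \left(-2 + 3\right) \left(\left(\left(-4 + 9\right) + 8\right) - 16\right) = 2 \cdot 3 \cdot 1 \left(\left(5 + 8\right) - 16\right) = 6 \left(13 - 16\right) = 6 \left(-3\right) = -18$)
$O + H = -2436 - 18 = -2454$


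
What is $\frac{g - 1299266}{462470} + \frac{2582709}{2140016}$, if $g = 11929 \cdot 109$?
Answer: $\frac{119655474715}{98969319952} \approx 1.209$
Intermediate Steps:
$g = 1300261$
$\frac{g - 1299266}{462470} + \frac{2582709}{2140016} = \frac{1300261 - 1299266}{462470} + \frac{2582709}{2140016} = 995 \cdot \frac{1}{462470} + 2582709 \cdot \frac{1}{2140016} = \frac{199}{92494} + \frac{2582709}{2140016} = \frac{119655474715}{98969319952}$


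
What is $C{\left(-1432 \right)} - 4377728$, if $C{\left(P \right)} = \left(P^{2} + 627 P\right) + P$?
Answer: $-3226400$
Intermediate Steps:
$C{\left(P \right)} = P^{2} + 628 P$
$C{\left(-1432 \right)} - 4377728 = - 1432 \left(628 - 1432\right) - 4377728 = \left(-1432\right) \left(-804\right) - 4377728 = 1151328 - 4377728 = -3226400$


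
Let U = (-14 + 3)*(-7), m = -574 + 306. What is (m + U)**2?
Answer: 36481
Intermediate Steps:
m = -268
U = 77 (U = -11*(-7) = 77)
(m + U)**2 = (-268 + 77)**2 = (-191)**2 = 36481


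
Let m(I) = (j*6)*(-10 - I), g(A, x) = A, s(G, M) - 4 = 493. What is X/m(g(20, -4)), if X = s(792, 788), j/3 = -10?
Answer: 497/5400 ≈ 0.092037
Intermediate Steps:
s(G, M) = 497 (s(G, M) = 4 + 493 = 497)
j = -30 (j = 3*(-10) = -30)
X = 497
m(I) = 1800 + 180*I (m(I) = (-30*6)*(-10 - I) = -180*(-10 - I) = 1800 + 180*I)
X/m(g(20, -4)) = 497/(1800 + 180*20) = 497/(1800 + 3600) = 497/5400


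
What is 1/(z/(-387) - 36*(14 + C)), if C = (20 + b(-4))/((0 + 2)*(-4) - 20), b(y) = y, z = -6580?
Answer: -2709/1263548 ≈ -0.0021440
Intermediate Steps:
C = -4/7 (C = (20 - 4)/((0 + 2)*(-4) - 20) = 16/(2*(-4) - 20) = 16/(-8 - 20) = 16/(-28) = 16*(-1/28) = -4/7 ≈ -0.57143)
1/(z/(-387) - 36*(14 + C)) = 1/(-6580/(-387) - 36*(14 - 4/7)) = 1/(-6580*(-1/387) - 36*94/7) = 1/(6580/387 - 3384/7) = 1/(-1263548/2709) = -2709/1263548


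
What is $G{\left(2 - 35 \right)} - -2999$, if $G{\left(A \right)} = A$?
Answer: $2966$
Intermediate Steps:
$G{\left(2 - 35 \right)} - -2999 = \left(2 - 35\right) - -2999 = \left(2 - 35\right) + 2999 = -33 + 2999 = 2966$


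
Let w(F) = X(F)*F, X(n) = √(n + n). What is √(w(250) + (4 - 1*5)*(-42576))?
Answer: 2*√(10644 + 625*√5) ≈ 219.47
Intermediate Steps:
X(n) = √2*√n (X(n) = √(2*n) = √2*√n)
w(F) = √2*F^(3/2) (w(F) = (√2*√F)*F = √2*F^(3/2))
√(w(250) + (4 - 1*5)*(-42576)) = √(√2*250^(3/2) + (4 - 1*5)*(-42576)) = √(√2*(1250*√10) + (4 - 5)*(-42576)) = √(2500*√5 - 1*(-42576)) = √(2500*√5 + 42576) = √(42576 + 2500*√5)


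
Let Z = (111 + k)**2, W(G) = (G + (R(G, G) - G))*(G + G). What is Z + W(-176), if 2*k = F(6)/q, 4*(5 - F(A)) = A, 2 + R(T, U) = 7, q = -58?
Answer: 568074785/53824 ≈ 10554.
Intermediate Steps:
R(T, U) = 5 (R(T, U) = -2 + 7 = 5)
F(A) = 5 - A/4
k = -7/232 (k = ((5 - 1/4*6)/(-58))/2 = ((5 - 3/2)*(-1/58))/2 = ((7/2)*(-1/58))/2 = (1/2)*(-7/116) = -7/232 ≈ -0.030172)
W(G) = 10*G (W(G) = (G + (5 - G))*(G + G) = 5*(2*G) = 10*G)
Z = 662805025/53824 (Z = (111 - 7/232)**2 = (25745/232)**2 = 662805025/53824 ≈ 12314.)
Z + W(-176) = 662805025/53824 + 10*(-176) = 662805025/53824 - 1760 = 568074785/53824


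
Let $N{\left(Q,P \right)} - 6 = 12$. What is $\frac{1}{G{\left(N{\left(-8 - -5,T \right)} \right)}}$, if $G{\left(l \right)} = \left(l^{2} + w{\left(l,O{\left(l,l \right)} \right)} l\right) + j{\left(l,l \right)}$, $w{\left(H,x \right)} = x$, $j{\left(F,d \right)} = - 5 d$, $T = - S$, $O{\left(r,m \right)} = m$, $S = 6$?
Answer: $\frac{1}{558} \approx 0.0017921$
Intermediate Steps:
$T = -6$ ($T = \left(-1\right) 6 = -6$)
$N{\left(Q,P \right)} = 18$ ($N{\left(Q,P \right)} = 6 + 12 = 18$)
$G{\left(l \right)} = - 5 l + 2 l^{2}$ ($G{\left(l \right)} = \left(l^{2} + l l\right) - 5 l = \left(l^{2} + l^{2}\right) - 5 l = 2 l^{2} - 5 l = - 5 l + 2 l^{2}$)
$\frac{1}{G{\left(N{\left(-8 - -5,T \right)} \right)}} = \frac{1}{18 \left(-5 + 2 \cdot 18\right)} = \frac{1}{18 \left(-5 + 36\right)} = \frac{1}{18 \cdot 31} = \frac{1}{558}$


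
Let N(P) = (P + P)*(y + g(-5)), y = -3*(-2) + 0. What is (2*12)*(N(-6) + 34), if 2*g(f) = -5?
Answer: -192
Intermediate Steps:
g(f) = -5/2 (g(f) = (½)*(-5) = -5/2)
y = 6 (y = 6 + 0 = 6)
N(P) = 7*P (N(P) = (P + P)*(6 - 5/2) = (2*P)*(7/2) = 7*P)
(2*12)*(N(-6) + 34) = (2*12)*(7*(-6) + 34) = 24*(-42 + 34) = 24*(-8) = -192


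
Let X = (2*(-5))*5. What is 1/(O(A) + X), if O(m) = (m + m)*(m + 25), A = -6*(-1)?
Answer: 1/322 ≈ 0.0031056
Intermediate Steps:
A = 6
O(m) = 2*m*(25 + m) (O(m) = (2*m)*(25 + m) = 2*m*(25 + m))
X = -50 (X = -10*5 = -50)
1/(O(A) + X) = 1/(2*6*(25 + 6) - 50) = 1/(2*6*31 - 50) = 1/(372 - 50) = 1/322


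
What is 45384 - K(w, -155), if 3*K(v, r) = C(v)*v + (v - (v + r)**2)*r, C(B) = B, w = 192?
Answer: -83147/3 ≈ -27716.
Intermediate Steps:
K(v, r) = v**2/3 + r*(v - (r + v)**2)/3 (K(v, r) = (v*v + (v - (v + r)**2)*r)/3 = (v**2 + (v - (r + v)**2)*r)/3 = (v**2 + r*(v - (r + v)**2))/3 = v**2/3 + r*(v - (r + v)**2)/3)
45384 - K(w, -155) = 45384 - ((1/3)*192**2 - 1/3*(-155)*(-155 + 192)**2 + (1/3)*(-155)*192) = 45384 - ((1/3)*36864 - 1/3*(-155)*37**2 - 9920) = 45384 - (12288 - 1/3*(-155)*1369 - 9920) = 45384 - (12288 + 212195/3 - 9920) = 45384 - 1*219299/3 = 45384 - 219299/3 = -83147/3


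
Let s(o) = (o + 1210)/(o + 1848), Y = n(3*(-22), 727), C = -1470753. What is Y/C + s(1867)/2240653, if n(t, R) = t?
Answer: 184637072017/4080862019049645 ≈ 4.5245e-5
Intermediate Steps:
Y = -66 (Y = 3*(-22) = -66)
s(o) = (1210 + o)/(1848 + o)
Y/C + s(1867)/2240653 = -66/(-1470753) + ((1210 + 1867)/(1848 + 1867))/2240653 = -66*(-1/1470753) + (3077/3715)*(1/2240653) = 22/490251 + ((1/3715)*3077)*(1/2240653) = 22/490251 + (3077/3715)*(1/2240653) = 22/490251 + 3077/8324025895 = 184637072017/4080862019049645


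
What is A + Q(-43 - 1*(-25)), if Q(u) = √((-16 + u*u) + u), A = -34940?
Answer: -34940 + √290 ≈ -34923.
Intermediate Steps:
Q(u) = √(-16 + u + u²) (Q(u) = √((-16 + u²) + u) = √(-16 + u + u²))
A + Q(-43 - 1*(-25)) = -34940 + √(-16 + (-43 - 1*(-25)) + (-43 - 1*(-25))²) = -34940 + √(-16 + (-43 + 25) + (-43 + 25)²) = -34940 + √(-16 - 18 + (-18)²) = -34940 + √(-16 - 18 + 324) = -34940 + √290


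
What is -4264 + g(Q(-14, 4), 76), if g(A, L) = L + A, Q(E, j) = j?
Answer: -4184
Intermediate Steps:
g(A, L) = A + L
-4264 + g(Q(-14, 4), 76) = -4264 + (4 + 76) = -4264 + 80 = -4184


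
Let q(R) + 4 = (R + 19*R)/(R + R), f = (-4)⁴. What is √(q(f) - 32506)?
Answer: 50*I*√13 ≈ 180.28*I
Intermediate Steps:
f = 256
q(R) = 6 (q(R) = -4 + (R + 19*R)/(R + R) = -4 + (20*R)/((2*R)) = -4 + (20*R)*(1/(2*R)) = -4 + 10 = 6)
√(q(f) - 32506) = √(6 - 32506) = √(-32500) = 50*I*√13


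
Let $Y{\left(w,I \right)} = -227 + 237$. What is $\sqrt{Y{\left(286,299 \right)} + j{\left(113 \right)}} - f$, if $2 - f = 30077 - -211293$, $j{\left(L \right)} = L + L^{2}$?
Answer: $241368 + 2 \sqrt{3223} \approx 2.4148 \cdot 10^{5}$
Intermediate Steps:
$Y{\left(w,I \right)} = 10$
$f = -241368$ ($f = 2 - \left(30077 - -211293\right) = 2 - \left(30077 + 211293\right) = 2 - 241370 = -241368$)
$\sqrt{Y{\left(286,299 \right)} + j{\left(113 \right)}} - f = \sqrt{10 + 113 \left(1 + 113\right)} - -241368 = \sqrt{10 + 113 \cdot 114} + 241368 = \sqrt{10 + 12882} + 241368 = \sqrt{12892} + 241368 = 2 \sqrt{3223} + 241368 = 241368 + 2 \sqrt{3223}$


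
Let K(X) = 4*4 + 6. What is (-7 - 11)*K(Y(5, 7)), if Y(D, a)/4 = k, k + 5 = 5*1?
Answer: -396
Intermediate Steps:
k = 0 (k = -5 + 5*1 = -5 + 5 = 0)
Y(D, a) = 0 (Y(D, a) = 4*0 = 0)
K(X) = 22 (K(X) = 16 + 6 = 22)
(-7 - 11)*K(Y(5, 7)) = (-7 - 11)*22 = -18*22 = -396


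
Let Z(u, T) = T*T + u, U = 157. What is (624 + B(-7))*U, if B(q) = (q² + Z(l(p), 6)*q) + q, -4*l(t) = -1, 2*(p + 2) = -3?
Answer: 258893/4 ≈ 64723.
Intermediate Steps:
p = -7/2 (p = -2 + (½)*(-3) = -2 - 3/2 = -7/2 ≈ -3.5000)
l(t) = ¼ (l(t) = -¼*(-1) = ¼)
Z(u, T) = u + T² (Z(u, T) = T² + u = u + T²)
B(q) = q² + 149*q/4 (B(q) = (q² + (¼ + 6²)*q) + q = (q² + (¼ + 36)*q) + q = (q² + 145*q/4) + q = q² + 149*q/4)
(624 + B(-7))*U = (624 + (¼)*(-7)*(149 + 4*(-7)))*157 = (624 + (¼)*(-7)*(149 - 28))*157 = (624 + (¼)*(-7)*121)*157 = (624 - 847/4)*157 = (1649/4)*157 = 258893/4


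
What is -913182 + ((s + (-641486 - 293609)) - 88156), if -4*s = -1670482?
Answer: -3037625/2 ≈ -1.5188e+6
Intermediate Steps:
s = 835241/2 (s = -¼*(-1670482) = 835241/2 ≈ 4.1762e+5)
-913182 + ((s + (-641486 - 293609)) - 88156) = -913182 + ((835241/2 + (-641486 - 293609)) - 88156) = -913182 + ((835241/2 - 935095) - 88156) = -913182 + (-1034949/2 - 88156) = -913182 - 1211261/2 = -3037625/2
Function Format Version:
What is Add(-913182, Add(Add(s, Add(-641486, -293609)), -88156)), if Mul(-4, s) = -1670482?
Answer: Rational(-3037625, 2) ≈ -1.5188e+6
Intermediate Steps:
s = Rational(835241, 2) (s = Mul(Rational(-1, 4), -1670482) = Rational(835241, 2) ≈ 4.1762e+5)
Add(-913182, Add(Add(s, Add(-641486, -293609)), -88156)) = Add(-913182, Add(Add(Rational(835241, 2), Add(-641486, -293609)), -88156)) = Add(-913182, Add(Add(Rational(835241, 2), -935095), -88156)) = Add(-913182, Add(Rational(-1034949, 2), -88156)) = Add(-913182, Rational(-1211261, 2)) = Rational(-3037625, 2)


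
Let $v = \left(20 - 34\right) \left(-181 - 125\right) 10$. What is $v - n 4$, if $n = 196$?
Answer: $42056$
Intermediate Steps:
$v = 42840$ ($v = \left(-14\right) \left(-306\right) 10 = 4284 \cdot 10 = 42840$)
$v - n 4 = 42840 - 196 \cdot 4 = 42840 - 784 = 42056$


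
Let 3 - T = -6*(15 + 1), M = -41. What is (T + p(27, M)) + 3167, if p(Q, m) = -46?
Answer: 3220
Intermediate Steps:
T = 99 (T = 3 - (-6)*(15 + 1) = 3 - (-6)*16 = 3 - 1*(-96) = 3 + 96 = 99)
(T + p(27, M)) + 3167 = (99 - 46) + 3167 = 53 + 3167 = 3220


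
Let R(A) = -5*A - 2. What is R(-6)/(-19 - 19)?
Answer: -14/19 ≈ -0.73684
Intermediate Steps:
R(A) = -2 - 5*A
R(-6)/(-19 - 19) = (-2 - 5*(-6))/(-19 - 19) = (-2 + 30)/(-38) = -1/38*28 = -14/19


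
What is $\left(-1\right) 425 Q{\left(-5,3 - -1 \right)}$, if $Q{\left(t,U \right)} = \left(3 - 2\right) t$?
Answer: $2125$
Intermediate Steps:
$Q{\left(t,U \right)} = t$ ($Q{\left(t,U \right)} = 1 t = t$)
$\left(-1\right) 425 Q{\left(-5,3 - -1 \right)} = \left(-1\right) 425 \left(-5\right) = \left(-425\right) \left(-5\right) = 2125$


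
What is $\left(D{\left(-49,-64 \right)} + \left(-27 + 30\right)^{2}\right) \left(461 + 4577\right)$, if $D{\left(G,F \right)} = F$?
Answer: $-277090$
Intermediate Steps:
$\left(D{\left(-49,-64 \right)} + \left(-27 + 30\right)^{2}\right) \left(461 + 4577\right) = \left(-64 + \left(-27 + 30\right)^{2}\right) \left(461 + 4577\right) = \left(-64 + 3^{2}\right) 5038 = \left(-64 + 9\right) 5038 = \left(-55\right) 5038 = -277090$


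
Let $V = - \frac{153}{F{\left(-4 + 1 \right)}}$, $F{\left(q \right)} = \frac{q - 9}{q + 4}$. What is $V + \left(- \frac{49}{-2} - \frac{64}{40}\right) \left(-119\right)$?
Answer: $- \frac{54247}{20} \approx -2712.4$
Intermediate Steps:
$F{\left(q \right)} = \frac{-9 + q}{4 + q}$
$V = \frac{51}{4}$ ($V = - \frac{153}{\frac{1}{4 + \left(-4 + 1\right)} \left(-9 + \left(-4 + 1\right)\right)} = - \frac{153}{\frac{1}{4 - 3} \left(-9 - 3\right)} = - \frac{153}{1^{-1} \left(-12\right)} = - \frac{153}{1 \left(-12\right)} = - \frac{153}{-12} = \left(-153\right) \left(- \frac{1}{12}\right) = \frac{51}{4} \approx 12.75$)
$V + \left(- \frac{49}{-2} - \frac{64}{40}\right) \left(-119\right) = \frac{51}{4} + \left(- \frac{49}{-2} - \frac{64}{40}\right) \left(-119\right) = \frac{51}{4} + \left(\left(-49\right) \left(- \frac{1}{2}\right) - \frac{8}{5}\right) \left(-119\right) = \frac{51}{4} + \left(\frac{49}{2} - \frac{8}{5}\right) \left(-119\right) = \frac{51}{4} + \frac{229}{10} \left(-119\right) = \frac{51}{4} - \frac{27251}{10} = - \frac{54247}{20}$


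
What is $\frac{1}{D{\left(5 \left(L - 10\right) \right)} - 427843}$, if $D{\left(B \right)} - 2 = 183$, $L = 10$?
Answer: $- \frac{1}{427658} \approx -2.3383 \cdot 10^{-6}$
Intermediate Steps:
$D{\left(B \right)} = 185$ ($D{\left(B \right)} = 2 + 183 = 185$)
$\frac{1}{D{\left(5 \left(L - 10\right) \right)} - 427843} = \frac{1}{185 - 427843} = \frac{1}{-427658} = - \frac{1}{427658}$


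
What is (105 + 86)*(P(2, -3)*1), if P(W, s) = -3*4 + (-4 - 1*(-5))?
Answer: -2101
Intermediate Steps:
P(W, s) = -11 (P(W, s) = -12 + (-4 + 5) = -12 + 1 = -11)
(105 + 86)*(P(2, -3)*1) = (105 + 86)*(-11*1) = 191*(-11) = -2101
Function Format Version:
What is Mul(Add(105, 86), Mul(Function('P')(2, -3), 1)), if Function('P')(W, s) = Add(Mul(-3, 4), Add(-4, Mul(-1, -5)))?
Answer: -2101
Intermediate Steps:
Function('P')(W, s) = -11 (Function('P')(W, s) = Add(-12, Add(-4, 5)) = Add(-12, 1) = -11)
Mul(Add(105, 86), Mul(Function('P')(2, -3), 1)) = Mul(Add(105, 86), Mul(-11, 1)) = Mul(191, -11) = -2101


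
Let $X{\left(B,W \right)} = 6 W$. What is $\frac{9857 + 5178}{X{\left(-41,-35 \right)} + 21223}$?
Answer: $\frac{15035}{21013} \approx 0.71551$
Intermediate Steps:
$\frac{9857 + 5178}{X{\left(-41,-35 \right)} + 21223} = \frac{9857 + 5178}{6 \left(-35\right) + 21223} = \frac{15035}{-210 + 21223} = \frac{15035}{21013}$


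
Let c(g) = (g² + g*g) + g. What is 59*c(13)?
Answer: 20709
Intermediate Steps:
c(g) = g + 2*g² (c(g) = (g² + g²) + g = 2*g² + g = g + 2*g²)
59*c(13) = 59*(13*(1 + 2*13)) = 59*(13*(1 + 26)) = 59*(13*27) = 59*351 = 20709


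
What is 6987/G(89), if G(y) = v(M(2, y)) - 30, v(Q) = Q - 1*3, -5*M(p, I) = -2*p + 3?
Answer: -34935/164 ≈ -213.02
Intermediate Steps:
M(p, I) = -⅗ + 2*p/5 (M(p, I) = -(-2*p + 3)/5 = -(3 - 2*p)/5 = -⅗ + 2*p/5)
v(Q) = -3 + Q (v(Q) = Q - 3 = -3 + Q)
G(y) = -164/5 (G(y) = (-3 + (-⅗ + (⅖)*2)) - 30 = (-3 + (-⅗ + ⅘)) - 30 = (-3 + ⅕) - 30 = -14/5 - 30 = -164/5)
6987/G(89) = 6987/(-164/5) = 6987*(-5/164) = -34935/164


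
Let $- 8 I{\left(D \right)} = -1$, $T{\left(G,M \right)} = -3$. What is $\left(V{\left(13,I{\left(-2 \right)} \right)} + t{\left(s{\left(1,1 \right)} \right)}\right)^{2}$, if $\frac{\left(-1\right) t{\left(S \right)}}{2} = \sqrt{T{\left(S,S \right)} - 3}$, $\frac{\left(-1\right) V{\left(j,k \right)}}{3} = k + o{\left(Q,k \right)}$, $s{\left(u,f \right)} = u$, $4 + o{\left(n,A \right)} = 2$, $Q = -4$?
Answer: $\frac{489}{64} - \frac{45 i \sqrt{6}}{2} \approx 7.6406 - 55.114 i$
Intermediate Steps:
$o{\left(n,A \right)} = -2$ ($o{\left(n,A \right)} = -4 + 2 = -2$)
$I{\left(D \right)} = \frac{1}{8}$ ($I{\left(D \right)} = \left(- \frac{1}{8}\right) \left(-1\right) = \frac{1}{8}$)
$V{\left(j,k \right)} = 6 - 3 k$ ($V{\left(j,k \right)} = - 3 \left(k - 2\right) = - 3 \left(-2 + k\right) = 6 - 3 k$)
$t{\left(S \right)} = - 2 i \sqrt{6}$ ($t{\left(S \right)} = - 2 \sqrt{-3 - 3} = - 2 \sqrt{-6} = - 2 i \sqrt{6}$)
$\left(V{\left(13,I{\left(-2 \right)} \right)} + t{\left(s{\left(1,1 \right)} \right)}\right)^{2} = \left(\left(6 - \frac{3}{8}\right) - 2 i \sqrt{6}\right)^{2} = \left(\frac{45}{8} - 2 i \sqrt{6}\right)^{2}$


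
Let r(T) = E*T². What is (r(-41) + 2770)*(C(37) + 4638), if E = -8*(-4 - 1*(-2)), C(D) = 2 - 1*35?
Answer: 136611930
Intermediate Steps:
C(D) = -33 (C(D) = 2 - 35 = -33)
E = 16 (E = -8*(-4 + 2) = -8*(-2) = 16)
r(T) = 16*T²
(r(-41) + 2770)*(C(37) + 4638) = (16*(-41)² + 2770)*(-33 + 4638) = (16*1681 + 2770)*4605 = (26896 + 2770)*4605 = 29666*4605 = 136611930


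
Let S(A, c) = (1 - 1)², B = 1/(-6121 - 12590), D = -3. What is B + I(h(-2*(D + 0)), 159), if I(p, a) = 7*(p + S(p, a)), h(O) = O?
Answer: 785861/18711 ≈ 42.000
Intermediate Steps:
B = -1/18711 (B = 1/(-18711) = -1/18711 ≈ -5.3444e-5)
S(A, c) = 0 (S(A, c) = 0² = 0)
I(p, a) = 7*p (I(p, a) = 7*(p + 0) = 7*p)
B + I(h(-2*(D + 0)), 159) = -1/18711 + 7*(-2*(-3 + 0)) = -1/18711 + 7*(-2*(-3)) = -1/18711 + 7*6 = -1/18711 + 42 = 785861/18711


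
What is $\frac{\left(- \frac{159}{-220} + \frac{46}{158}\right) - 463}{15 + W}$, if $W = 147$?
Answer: $- \frac{8029319}{2815560} \approx -2.8518$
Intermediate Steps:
$\frac{\left(- \frac{159}{-220} + \frac{46}{158}\right) - 463}{15 + W} = \frac{\left(- \frac{159}{-220} + \frac{46}{158}\right) - 463}{15 + 147} = \frac{\left(\left(-159\right) \left(- \frac{1}{220}\right) + 46 \cdot \frac{1}{158}\right) - 463}{162} = \left(\left(\frac{159}{220} + \frac{23}{79}\right) - 463\right) \frac{1}{162} = \left(\frac{17621}{17380} - 463\right) \frac{1}{162} = \left(- \frac{8029319}{17380}\right) \frac{1}{162} = - \frac{8029319}{2815560}$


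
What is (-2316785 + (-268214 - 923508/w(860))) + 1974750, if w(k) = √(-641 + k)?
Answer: -610249 - 307836*√219/73 ≈ -6.7265e+5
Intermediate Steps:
(-2316785 + (-268214 - 923508/w(860))) + 1974750 = (-2316785 + (-268214 - 923508/√(-641 + 860))) + 1974750 = (-2316785 + (-268214 - 923508*√219/219)) + 1974750 = (-2316785 + (-268214 - 307836*√219/73)) + 1974750 = (-2584999 - 307836*√219/73) + 1974750 = -610249 - 307836*√219/73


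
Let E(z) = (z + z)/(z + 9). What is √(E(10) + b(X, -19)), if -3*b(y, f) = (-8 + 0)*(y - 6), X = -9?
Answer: 2*I*√3515/19 ≈ 6.2408*I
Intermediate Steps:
E(z) = 2*z/(9 + z) (E(z) = (2*z)/(9 + z) = 2*z/(9 + z))
b(y, f) = -16 + 8*y/3 (b(y, f) = -(-8 + 0)*(y - 6)/3 = -(-8)*(-6 + y)/3 = -(48 - 8*y)/3 = -16 + 8*y/3)
√(E(10) + b(X, -19)) = √(2*10/(9 + 10) + (-16 + (8/3)*(-9))) = √(2*10/19 + (-16 - 24)) = √(2*10*(1/19) - 40) = √(20/19 - 40) = √(-740/19) = 2*I*√3515/19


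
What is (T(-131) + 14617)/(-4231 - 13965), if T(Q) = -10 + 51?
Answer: -7329/9098 ≈ -0.80556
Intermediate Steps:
T(Q) = 41
(T(-131) + 14617)/(-4231 - 13965) = (41 + 14617)/(-4231 - 13965) = 14658/(-18196) = 14658*(-1/18196) = -7329/9098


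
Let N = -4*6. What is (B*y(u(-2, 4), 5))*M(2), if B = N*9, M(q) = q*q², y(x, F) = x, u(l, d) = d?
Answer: -6912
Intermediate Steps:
N = -24
M(q) = q³
B = -216 (B = -24*9 = -216)
(B*y(u(-2, 4), 5))*M(2) = -216*4*2³ = -864*8 = -6912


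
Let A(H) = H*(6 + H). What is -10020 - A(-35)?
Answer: -11035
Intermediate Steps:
-10020 - A(-35) = -10020 - (-35)*(6 - 35) = -10020 - (-35)*(-29) = -10020 - 1*1015 = -10020 - 1015 = -11035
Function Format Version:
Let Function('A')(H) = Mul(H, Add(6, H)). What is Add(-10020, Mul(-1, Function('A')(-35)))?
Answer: -11035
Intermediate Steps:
Add(-10020, Mul(-1, Function('A')(-35))) = Add(-10020, Mul(-1, Mul(-35, Add(6, -35)))) = Add(-10020, Mul(-1, Mul(-35, -29))) = Add(-10020, Mul(-1, 1015)) = Add(-10020, -1015) = -11035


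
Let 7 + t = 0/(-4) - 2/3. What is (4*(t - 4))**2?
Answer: 19600/9 ≈ 2177.8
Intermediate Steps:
t = -23/3 (t = -7 + (0/(-4) - 2/3) = -7 + (0*(-1/4) - 2*1/3) = -7 + (0 - 2/3) = -7 - 2/3 = -23/3 ≈ -7.6667)
(4*(t - 4))**2 = (4*(-23/3 - 4))**2 = (4*(-35/3))**2 = (-140/3)**2 = 19600/9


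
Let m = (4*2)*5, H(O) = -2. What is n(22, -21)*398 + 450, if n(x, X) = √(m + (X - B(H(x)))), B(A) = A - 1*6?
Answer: 450 + 1194*√3 ≈ 2518.1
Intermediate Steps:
B(A) = -6 + A (B(A) = A - 6 = -6 + A)
m = 40 (m = 8*5 = 40)
n(x, X) = √(48 + X) (n(x, X) = √(40 + (X - (-6 - 2))) = √(40 + (X - 1*(-8))) = √(40 + (X + 8)) = √(40 + (8 + X)) = √(48 + X))
n(22, -21)*398 + 450 = √(48 - 21)*398 + 450 = √27*398 + 450 = (3*√3)*398 + 450 = 1194*√3 + 450 = 450 + 1194*√3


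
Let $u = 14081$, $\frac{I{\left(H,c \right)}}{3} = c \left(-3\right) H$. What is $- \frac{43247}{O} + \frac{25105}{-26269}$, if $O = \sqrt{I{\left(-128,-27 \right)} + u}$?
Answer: $- \frac{25105}{26269} + \frac{43247 i \sqrt{17023}}{17023} \approx -0.95569 + 331.47 i$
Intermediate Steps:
$I{\left(H,c \right)} = - 9 H c$ ($I{\left(H,c \right)} = 3 c \left(-3\right) H = 3 - 3 c H = 3 \left(- 3 H c\right) = - 9 H c$)
$O = i \sqrt{17023}$ ($O = \sqrt{\left(-9\right) \left(-128\right) \left(-27\right) + 14081} = \sqrt{-31104 + 14081} = \sqrt{-17023} = i \sqrt{17023} \approx 130.47 i$)
$- \frac{43247}{O} + \frac{25105}{-26269} = - \frac{43247}{i \sqrt{17023}} + \frac{25105}{-26269} = - 43247 \left(- \frac{i \sqrt{17023}}{17023}\right) + 25105 \left(- \frac{1}{26269}\right) = \frac{43247 i \sqrt{17023}}{17023} - \frac{25105}{26269} = - \frac{25105}{26269} + \frac{43247 i \sqrt{17023}}{17023}$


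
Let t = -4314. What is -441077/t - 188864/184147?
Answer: 80408247023/794410158 ≈ 101.22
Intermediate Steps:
-441077/t - 188864/184147 = -441077/(-4314) - 188864/184147 = -441077*(-1/4314) - 188864*1/184147 = 441077/4314 - 188864/184147 = 80408247023/794410158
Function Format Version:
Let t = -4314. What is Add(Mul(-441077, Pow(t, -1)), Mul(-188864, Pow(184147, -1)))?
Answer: Rational(80408247023, 794410158) ≈ 101.22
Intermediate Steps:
Add(Mul(-441077, Pow(t, -1)), Mul(-188864, Pow(184147, -1))) = Add(Mul(-441077, Pow(-4314, -1)), Mul(-188864, Pow(184147, -1))) = Add(Mul(-441077, Rational(-1, 4314)), Mul(-188864, Rational(1, 184147))) = Add(Rational(441077, 4314), Rational(-188864, 184147)) = Rational(80408247023, 794410158)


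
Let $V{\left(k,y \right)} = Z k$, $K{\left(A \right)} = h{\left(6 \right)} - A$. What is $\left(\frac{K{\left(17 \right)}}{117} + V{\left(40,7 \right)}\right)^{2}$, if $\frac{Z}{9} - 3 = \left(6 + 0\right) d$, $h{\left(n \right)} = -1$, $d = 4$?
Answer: $\frac{15966344164}{169} \approx 9.4475 \cdot 10^{7}$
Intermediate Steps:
$K{\left(A \right)} = -1 - A$
$Z = 243$ ($Z = 27 + 9 \left(6 + 0\right) 4 = 27 + 9 \cdot 6 \cdot 4 = 27 + 9 \cdot 24 = 27 + 216 = 243$)
$V{\left(k,y \right)} = 243 k$
$\left(\frac{K{\left(17 \right)}}{117} + V{\left(40,7 \right)}\right)^{2} = \left(\frac{-1 - 17}{117} + 243 \cdot 40\right)^{2} = \left(\left(-1 - 17\right) \frac{1}{117} + 9720\right)^{2} = \left(\left(-18\right) \frac{1}{117} + 9720\right)^{2} = \left(- \frac{2}{13} + 9720\right)^{2} = \left(\frac{126358}{13}\right)^{2} = \frac{15966344164}{169}$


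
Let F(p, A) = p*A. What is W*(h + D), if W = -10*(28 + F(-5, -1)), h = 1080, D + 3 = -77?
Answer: -330000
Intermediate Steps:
D = -80 (D = -3 - 77 = -80)
F(p, A) = A*p
W = -330 (W = -10*(28 - 1*(-5)) = -10*(28 + 5) = -10*33 = -330)
W*(h + D) = -330*(1080 - 80) = -330*1000 = -330000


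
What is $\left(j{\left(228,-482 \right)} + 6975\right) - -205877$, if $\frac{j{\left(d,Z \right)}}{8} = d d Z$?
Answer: $-200237452$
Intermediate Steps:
$j{\left(d,Z \right)} = 8 Z d^{2}$ ($j{\left(d,Z \right)} = 8 d d Z = 8 d^{2} Z = 8 Z d^{2}$)
$\left(j{\left(228,-482 \right)} + 6975\right) - -205877 = \left(8 \left(-482\right) 228^{2} + 6975\right) - -205877 = \left(8 \left(-482\right) 51984 + 6975\right) + 205877 = \left(-200450304 + 6975\right) + 205877 = -200443329 + 205877 = -200237452$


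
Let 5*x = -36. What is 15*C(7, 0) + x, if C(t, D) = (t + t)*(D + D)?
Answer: -36/5 ≈ -7.2000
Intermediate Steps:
x = -36/5 (x = (1/5)*(-36) = -36/5 ≈ -7.2000)
C(t, D) = 4*D*t (C(t, D) = (2*t)*(2*D) = 4*D*t)
15*C(7, 0) + x = 15*(4*0*7) - 36/5 = 15*0 - 36/5 = 0 - 36/5 = -36/5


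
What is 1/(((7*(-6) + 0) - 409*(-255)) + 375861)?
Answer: 1/480114 ≈ 2.0828e-6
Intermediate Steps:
1/(((7*(-6) + 0) - 409*(-255)) + 375861) = 1/(((-42 + 0) + 104295) + 375861) = 1/((-42 + 104295) + 375861) = 1/(104253 + 375861) = 1/480114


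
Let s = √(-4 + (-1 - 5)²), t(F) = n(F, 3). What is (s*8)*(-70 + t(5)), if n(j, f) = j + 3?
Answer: -1984*√2 ≈ -2805.8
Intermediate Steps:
n(j, f) = 3 + j
t(F) = 3 + F
s = 4*√2 (s = √(-4 + (-6)²) = √(-4 + 36) = √32 = 4*√2 ≈ 5.6569)
(s*8)*(-70 + t(5)) = ((4*√2)*8)*(-70 + (3 + 5)) = (32*√2)*(-70 + 8) = (32*√2)*(-62) = -1984*√2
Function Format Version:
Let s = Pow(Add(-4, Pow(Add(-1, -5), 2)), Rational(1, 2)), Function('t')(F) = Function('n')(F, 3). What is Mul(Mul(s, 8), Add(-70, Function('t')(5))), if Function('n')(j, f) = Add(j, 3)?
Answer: Mul(-1984, Pow(2, Rational(1, 2))) ≈ -2805.8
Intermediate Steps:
Function('n')(j, f) = Add(3, j)
Function('t')(F) = Add(3, F)
s = Mul(4, Pow(2, Rational(1, 2))) (s = Pow(Add(-4, Pow(-6, 2)), Rational(1, 2)) = Pow(Add(-4, 36), Rational(1, 2)) = Pow(32, Rational(1, 2)) = Mul(4, Pow(2, Rational(1, 2))) ≈ 5.6569)
Mul(Mul(s, 8), Add(-70, Function('t')(5))) = Mul(Mul(Mul(4, Pow(2, Rational(1, 2))), 8), Add(-70, Add(3, 5))) = Mul(Mul(32, Pow(2, Rational(1, 2))), Add(-70, 8)) = Mul(Mul(32, Pow(2, Rational(1, 2))), -62) = Mul(-1984, Pow(2, Rational(1, 2)))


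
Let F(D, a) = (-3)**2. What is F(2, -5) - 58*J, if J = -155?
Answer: 8999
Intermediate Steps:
F(D, a) = 9
F(2, -5) - 58*J = 9 - 58*(-155) = 9 + 8990 = 8999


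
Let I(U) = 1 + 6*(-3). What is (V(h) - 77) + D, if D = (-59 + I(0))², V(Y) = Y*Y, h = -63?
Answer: 9668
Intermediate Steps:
I(U) = -17 (I(U) = 1 - 18 = -17)
V(Y) = Y²
D = 5776 (D = (-59 - 17)² = (-76)² = 5776)
(V(h) - 77) + D = ((-63)² - 77) + 5776 = (3969 - 77) + 5776 = 3892 + 5776 = 9668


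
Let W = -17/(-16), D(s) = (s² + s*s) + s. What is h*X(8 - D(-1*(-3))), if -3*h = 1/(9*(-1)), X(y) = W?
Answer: 17/432 ≈ 0.039352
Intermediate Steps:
D(s) = s + 2*s² (D(s) = (s² + s²) + s = 2*s² + s = s + 2*s²)
W = 17/16 (W = -17*(-1/16) = 17/16 ≈ 1.0625)
X(y) = 17/16
h = 1/27 (h = -1/(3*(9*(-1))) = -⅓/(-9) = -⅓*(-⅑) = 1/27 ≈ 0.037037)
h*X(8 - D(-1*(-3))) = (1/27)*(17/16) = 17/432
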